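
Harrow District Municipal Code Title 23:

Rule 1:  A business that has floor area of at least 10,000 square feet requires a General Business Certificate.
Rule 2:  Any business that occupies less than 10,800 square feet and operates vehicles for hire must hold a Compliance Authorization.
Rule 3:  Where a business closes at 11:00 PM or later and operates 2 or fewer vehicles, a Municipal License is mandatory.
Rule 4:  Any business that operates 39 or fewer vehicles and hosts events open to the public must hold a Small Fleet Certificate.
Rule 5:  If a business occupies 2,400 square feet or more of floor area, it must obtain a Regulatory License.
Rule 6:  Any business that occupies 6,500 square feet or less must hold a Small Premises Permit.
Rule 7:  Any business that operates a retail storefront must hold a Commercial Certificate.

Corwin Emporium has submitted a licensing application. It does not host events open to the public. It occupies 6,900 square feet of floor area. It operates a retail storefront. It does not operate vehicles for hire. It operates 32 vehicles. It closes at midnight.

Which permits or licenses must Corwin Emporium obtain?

Rule 1: floor area 6,900 square feet < 10,000 square feet → General Business Certificate not required.
Rule 2: floor area 6,900 square feet < 10,800 square feet; does not operate vehicles for hire → Compliance Authorization not required.
Rule 3: closes midnight, after 11:00 PM; vehicles 32 > 2 → Municipal License not required.
Rule 4: vehicles 32 ≤ 39; does not host events open to the public → Small Fleet Certificate not required.
Rule 5: floor area 6,900 square feet ≥ 2,400 square feet → Regulatory License required.
Rule 6: floor area 6,900 square feet > 6,500 square feet → Small Premises Permit not required.
Rule 7: operates a retail storefront → Commercial Certificate required.

Commercial Certificate, Regulatory License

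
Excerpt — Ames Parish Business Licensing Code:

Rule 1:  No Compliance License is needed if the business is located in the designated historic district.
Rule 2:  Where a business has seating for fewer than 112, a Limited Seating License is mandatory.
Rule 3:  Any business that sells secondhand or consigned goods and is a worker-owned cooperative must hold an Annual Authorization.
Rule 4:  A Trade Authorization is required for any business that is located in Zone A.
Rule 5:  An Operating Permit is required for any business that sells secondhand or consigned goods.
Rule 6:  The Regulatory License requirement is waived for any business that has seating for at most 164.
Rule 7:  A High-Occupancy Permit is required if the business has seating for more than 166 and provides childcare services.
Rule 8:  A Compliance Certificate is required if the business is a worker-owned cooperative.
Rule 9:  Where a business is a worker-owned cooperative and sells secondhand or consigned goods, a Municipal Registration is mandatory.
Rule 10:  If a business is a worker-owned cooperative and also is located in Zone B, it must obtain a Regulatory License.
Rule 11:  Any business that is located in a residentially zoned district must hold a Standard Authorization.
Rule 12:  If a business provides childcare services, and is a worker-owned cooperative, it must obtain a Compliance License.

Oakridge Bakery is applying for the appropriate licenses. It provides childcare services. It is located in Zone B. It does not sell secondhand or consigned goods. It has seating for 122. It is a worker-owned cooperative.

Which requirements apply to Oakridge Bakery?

Rule 1: is located in Zone B (not: is located in the designated historic district) → Compliance License exemption does not apply.
Rule 2: seating 122 ≥ 112 → Limited Seating License not required.
Rule 3: does not sell secondhand or consigned goods; is a worker-owned cooperative → Annual Authorization not required.
Rule 4: is located in Zone B (not: is located in Zone A) → Trade Authorization not required.
Rule 5: does not sell secondhand or consigned goods → Operating Permit not required.
Rule 6: seating 122 ≤ 164 → exempt from Regulatory License.
Rule 7: seating 122 ≤ 166; provides childcare services → High-Occupancy Permit not required.
Rule 8: is a worker-owned cooperative → Compliance Certificate required.
Rule 9: is a worker-owned cooperative; does not sell secondhand or consigned goods → Municipal Registration not required.
Rule 10: is a worker-owned cooperative; is located in Zone B → Regulatory License required.
Rule 11: is located in Zone B (not: is located in a residentially zoned district) → Standard Authorization not required.
Rule 12: provides childcare services; is a worker-owned cooperative → Compliance License required.

Compliance Certificate, Compliance License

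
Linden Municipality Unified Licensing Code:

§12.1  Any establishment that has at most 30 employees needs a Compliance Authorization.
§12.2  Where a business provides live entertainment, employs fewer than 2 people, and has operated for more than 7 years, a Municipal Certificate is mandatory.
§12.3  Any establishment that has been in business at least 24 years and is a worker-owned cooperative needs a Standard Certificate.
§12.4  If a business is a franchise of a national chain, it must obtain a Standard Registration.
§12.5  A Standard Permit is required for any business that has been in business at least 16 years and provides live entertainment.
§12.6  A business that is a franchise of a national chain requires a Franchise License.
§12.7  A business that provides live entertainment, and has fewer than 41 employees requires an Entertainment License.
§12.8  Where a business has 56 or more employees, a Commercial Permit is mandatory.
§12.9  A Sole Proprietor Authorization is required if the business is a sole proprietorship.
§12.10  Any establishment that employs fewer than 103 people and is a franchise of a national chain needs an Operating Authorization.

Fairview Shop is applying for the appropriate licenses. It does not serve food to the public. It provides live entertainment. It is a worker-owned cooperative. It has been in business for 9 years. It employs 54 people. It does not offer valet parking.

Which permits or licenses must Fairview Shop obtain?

None

§12.1 employees 54 > 30 → Compliance Authorization not required.
§12.2 provides live entertainment; employees 54 ≥ 2; years in business 9 > 7 → Municipal Certificate not required.
§12.3 years in business 9 < 24; is a worker-owned cooperative → Standard Certificate not required.
§12.4 is a worker-owned cooperative (not: is a franchise of a national chain) → Standard Registration not required.
§12.5 years in business 9 < 16; provides live entertainment → Standard Permit not required.
§12.6 is a worker-owned cooperative (not: is a franchise of a national chain) → Franchise License not required.
§12.7 provides live entertainment; employees 54 ≥ 41 → Entertainment License not required.
§12.8 employees 54 < 56 → Commercial Permit not required.
§12.9 is a worker-owned cooperative (not: is a sole proprietorship) → Sole Proprietor Authorization not required.
§12.10 employees 54 < 103; is a worker-owned cooperative (not: is a franchise of a national chain) → Operating Authorization not required.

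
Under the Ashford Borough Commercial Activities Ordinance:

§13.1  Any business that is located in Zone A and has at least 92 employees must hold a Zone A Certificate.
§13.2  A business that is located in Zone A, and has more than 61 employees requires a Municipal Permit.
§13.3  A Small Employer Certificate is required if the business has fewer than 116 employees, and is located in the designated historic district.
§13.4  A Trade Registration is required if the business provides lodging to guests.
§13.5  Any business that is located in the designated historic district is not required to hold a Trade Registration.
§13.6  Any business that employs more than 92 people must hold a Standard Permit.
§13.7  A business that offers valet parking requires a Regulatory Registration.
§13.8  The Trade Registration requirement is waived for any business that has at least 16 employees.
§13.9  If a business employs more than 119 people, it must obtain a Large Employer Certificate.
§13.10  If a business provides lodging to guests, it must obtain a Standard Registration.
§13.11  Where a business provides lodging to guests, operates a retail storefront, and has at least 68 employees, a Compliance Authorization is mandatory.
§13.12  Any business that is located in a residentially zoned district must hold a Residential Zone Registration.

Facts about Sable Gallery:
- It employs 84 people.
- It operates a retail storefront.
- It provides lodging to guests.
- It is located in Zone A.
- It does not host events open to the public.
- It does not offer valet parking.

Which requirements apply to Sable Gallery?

Compliance Authorization, Municipal Permit, Standard Registration

§13.1 is located in Zone A; employees 84 < 92 → Zone A Certificate not required.
§13.2 is located in Zone A; employees 84 > 61 → Municipal Permit required.
§13.3 employees 84 < 116; is located in Zone A (not: is located in the designated historic district) → Small Employer Certificate not required.
§13.4 provides lodging to guests → Trade Registration required.
§13.5 is located in Zone A (not: is located in the designated historic district) → Trade Registration exemption does not apply.
§13.6 employees 84 ≤ 92 → Standard Permit not required.
§13.7 does not offer valet parking → Regulatory Registration not required.
§13.8 employees 84 ≥ 16 → exempt from Trade Registration.
§13.9 employees 84 ≤ 119 → Large Employer Certificate not required.
§13.10 provides lodging to guests → Standard Registration required.
§13.11 provides lodging to guests; operates a retail storefront; employees 84 ≥ 68 → Compliance Authorization required.
§13.12 is located in Zone A (not: is located in a residentially zoned district) → Residential Zone Registration not required.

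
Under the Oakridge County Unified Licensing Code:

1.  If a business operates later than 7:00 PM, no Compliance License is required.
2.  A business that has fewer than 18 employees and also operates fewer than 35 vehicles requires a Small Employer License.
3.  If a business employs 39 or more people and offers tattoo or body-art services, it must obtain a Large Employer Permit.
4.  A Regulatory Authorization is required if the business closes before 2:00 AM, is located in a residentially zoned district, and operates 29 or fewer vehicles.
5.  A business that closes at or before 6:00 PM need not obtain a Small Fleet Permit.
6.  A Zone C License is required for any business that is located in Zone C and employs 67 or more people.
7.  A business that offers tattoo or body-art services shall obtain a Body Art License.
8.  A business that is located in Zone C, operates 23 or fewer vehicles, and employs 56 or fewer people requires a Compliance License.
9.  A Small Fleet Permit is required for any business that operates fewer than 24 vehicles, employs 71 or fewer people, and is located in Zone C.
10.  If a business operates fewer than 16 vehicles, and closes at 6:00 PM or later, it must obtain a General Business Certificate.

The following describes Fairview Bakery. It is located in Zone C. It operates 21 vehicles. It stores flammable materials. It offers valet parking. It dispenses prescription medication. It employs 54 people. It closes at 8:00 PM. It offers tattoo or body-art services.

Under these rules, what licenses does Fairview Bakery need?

1. closes 8:00 PM, after 7:00 PM → exempt from Compliance License.
2. employees 54 ≥ 18; vehicles 21 < 35 → Small Employer License not required.
3. employees 54 ≥ 39; offers tattoo or body-art services → Large Employer Permit required.
4. closes 8:00 PM, at/before 2:00 AM; is located in Zone C (not: is located in a residentially zoned district); vehicles 21 ≤ 29 → Regulatory Authorization not required.
5. closes 8:00 PM, after 6:00 PM → Small Fleet Permit exemption does not apply.
6. is located in Zone C; employees 54 < 67 → Zone C License not required.
7. offers tattoo or body-art services → Body Art License required.
8. is located in Zone C; vehicles 21 ≤ 23; employees 54 ≤ 56 → Compliance License required.
9. vehicles 21 < 24; employees 54 ≤ 71; is located in Zone C → Small Fleet Permit required.
10. vehicles 21 ≥ 16; closes 8:00 PM, after 6:00 PM → General Business Certificate not required.

Body Art License, Large Employer Permit, Small Fleet Permit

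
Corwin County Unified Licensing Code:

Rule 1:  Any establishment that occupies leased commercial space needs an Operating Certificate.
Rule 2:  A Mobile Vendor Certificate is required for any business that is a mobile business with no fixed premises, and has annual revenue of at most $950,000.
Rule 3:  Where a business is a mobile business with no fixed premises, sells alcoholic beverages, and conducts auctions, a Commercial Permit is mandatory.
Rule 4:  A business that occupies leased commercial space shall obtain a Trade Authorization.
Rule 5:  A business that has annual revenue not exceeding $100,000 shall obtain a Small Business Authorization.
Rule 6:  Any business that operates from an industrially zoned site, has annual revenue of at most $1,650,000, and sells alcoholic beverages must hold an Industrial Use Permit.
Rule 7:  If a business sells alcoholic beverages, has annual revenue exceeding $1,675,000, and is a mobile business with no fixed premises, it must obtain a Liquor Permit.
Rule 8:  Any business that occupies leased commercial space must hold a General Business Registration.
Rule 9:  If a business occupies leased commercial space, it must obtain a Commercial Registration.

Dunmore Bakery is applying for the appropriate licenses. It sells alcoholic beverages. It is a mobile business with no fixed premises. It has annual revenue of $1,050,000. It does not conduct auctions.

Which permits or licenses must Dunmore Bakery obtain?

None

Rule 1: is a mobile business with no fixed premises (not: occupies leased commercial space) → Operating Certificate not required.
Rule 2: is a mobile business with no fixed premises; revenue $1,050,000 > $950,000 → Mobile Vendor Certificate not required.
Rule 3: is a mobile business with no fixed premises; sells alcoholic beverages; does not conduct auctions → Commercial Permit not required.
Rule 4: is a mobile business with no fixed premises (not: occupies leased commercial space) → Trade Authorization not required.
Rule 5: revenue $1,050,000 > $100,000 → Small Business Authorization not required.
Rule 6: is a mobile business with no fixed premises (not: operates from an industrially zoned site); revenue $1,050,000 ≤ $1,650,000; sells alcoholic beverages → Industrial Use Permit not required.
Rule 7: sells alcoholic beverages; revenue $1,050,000 ≤ $1,675,000; is a mobile business with no fixed premises → Liquor Permit not required.
Rule 8: is a mobile business with no fixed premises (not: occupies leased commercial space) → General Business Registration not required.
Rule 9: is a mobile business with no fixed premises (not: occupies leased commercial space) → Commercial Registration not required.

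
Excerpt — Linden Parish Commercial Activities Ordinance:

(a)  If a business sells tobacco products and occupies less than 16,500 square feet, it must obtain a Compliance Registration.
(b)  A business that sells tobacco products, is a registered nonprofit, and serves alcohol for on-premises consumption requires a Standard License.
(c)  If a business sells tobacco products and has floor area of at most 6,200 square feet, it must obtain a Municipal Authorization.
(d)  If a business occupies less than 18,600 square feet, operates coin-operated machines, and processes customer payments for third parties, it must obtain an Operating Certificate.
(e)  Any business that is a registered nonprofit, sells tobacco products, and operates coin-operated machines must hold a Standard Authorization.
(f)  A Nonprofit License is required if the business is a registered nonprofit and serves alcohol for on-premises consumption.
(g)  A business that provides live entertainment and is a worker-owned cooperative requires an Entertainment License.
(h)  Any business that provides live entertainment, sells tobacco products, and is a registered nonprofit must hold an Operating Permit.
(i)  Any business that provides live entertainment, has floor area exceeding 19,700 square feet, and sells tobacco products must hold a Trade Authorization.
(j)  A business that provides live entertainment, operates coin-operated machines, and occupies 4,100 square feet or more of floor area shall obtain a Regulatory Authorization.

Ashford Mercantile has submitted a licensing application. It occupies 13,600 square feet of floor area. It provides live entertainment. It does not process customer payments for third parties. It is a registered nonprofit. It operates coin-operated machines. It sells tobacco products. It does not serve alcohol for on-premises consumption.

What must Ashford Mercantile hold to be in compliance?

(a) sells tobacco products; floor area 13,600 square feet < 16,500 square feet → Compliance Registration required.
(b) sells tobacco products; is a registered nonprofit; does not serve alcohol for on-premises consumption → Standard License not required.
(c) sells tobacco products; floor area 13,600 square feet > 6,200 square feet → Municipal Authorization not required.
(d) floor area 13,600 square feet < 18,600 square feet; operates coin-operated machines; does not process customer payments for third parties → Operating Certificate not required.
(e) is a registered nonprofit; sells tobacco products; operates coin-operated machines → Standard Authorization required.
(f) is a registered nonprofit; does not serve alcohol for on-premises consumption → Nonprofit License not required.
(g) provides live entertainment; is a registered nonprofit (not: is a worker-owned cooperative) → Entertainment License not required.
(h) provides live entertainment; sells tobacco products; is a registered nonprofit → Operating Permit required.
(i) provides live entertainment; floor area 13,600 square feet ≤ 19,700 square feet; sells tobacco products → Trade Authorization not required.
(j) provides live entertainment; operates coin-operated machines; floor area 13,600 square feet ≥ 4,100 square feet → Regulatory Authorization required.

Compliance Registration, Operating Permit, Regulatory Authorization, Standard Authorization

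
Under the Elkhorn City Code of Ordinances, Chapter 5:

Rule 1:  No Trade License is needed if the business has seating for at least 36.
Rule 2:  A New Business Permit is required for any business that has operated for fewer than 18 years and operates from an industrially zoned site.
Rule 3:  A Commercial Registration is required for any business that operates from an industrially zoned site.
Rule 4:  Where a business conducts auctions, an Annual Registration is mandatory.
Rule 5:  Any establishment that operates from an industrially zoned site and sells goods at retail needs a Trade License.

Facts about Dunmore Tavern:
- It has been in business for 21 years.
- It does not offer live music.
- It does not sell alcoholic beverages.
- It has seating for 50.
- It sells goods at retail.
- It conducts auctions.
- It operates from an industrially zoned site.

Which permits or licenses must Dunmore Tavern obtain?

Rule 1: seating 50 ≥ 36 → exempt from Trade License.
Rule 2: years in business 21 ≥ 18; operates from an industrially zoned site → New Business Permit not required.
Rule 3: operates from an industrially zoned site → Commercial Registration required.
Rule 4: conducts auctions → Annual Registration required.
Rule 5: operates from an industrially zoned site; sells goods at retail → Trade License required.

Annual Registration, Commercial Registration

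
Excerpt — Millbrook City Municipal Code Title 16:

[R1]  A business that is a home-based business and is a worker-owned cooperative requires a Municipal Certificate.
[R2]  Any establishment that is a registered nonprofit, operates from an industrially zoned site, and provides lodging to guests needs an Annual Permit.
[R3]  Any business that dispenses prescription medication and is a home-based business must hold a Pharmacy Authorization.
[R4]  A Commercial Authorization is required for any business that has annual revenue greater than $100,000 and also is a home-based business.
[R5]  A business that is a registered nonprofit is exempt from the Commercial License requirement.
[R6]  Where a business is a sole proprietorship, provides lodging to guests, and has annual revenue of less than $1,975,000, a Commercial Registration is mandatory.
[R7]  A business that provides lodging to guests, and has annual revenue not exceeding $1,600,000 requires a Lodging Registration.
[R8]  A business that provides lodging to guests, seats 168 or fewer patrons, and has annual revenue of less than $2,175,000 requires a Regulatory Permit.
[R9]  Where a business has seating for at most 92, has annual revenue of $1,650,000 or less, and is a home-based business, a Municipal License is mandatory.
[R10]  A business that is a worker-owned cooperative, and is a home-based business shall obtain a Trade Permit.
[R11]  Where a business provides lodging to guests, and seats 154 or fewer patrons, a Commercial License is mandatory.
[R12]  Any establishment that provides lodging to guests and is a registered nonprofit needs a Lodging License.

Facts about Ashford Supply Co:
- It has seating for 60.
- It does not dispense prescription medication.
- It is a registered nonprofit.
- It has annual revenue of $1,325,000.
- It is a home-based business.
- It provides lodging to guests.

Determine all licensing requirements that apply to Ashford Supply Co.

[R1] is a home-based business; is a registered nonprofit (not: is a worker-owned cooperative) → Municipal Certificate not required.
[R2] is a registered nonprofit; is a home-based business (not: operates from an industrially zoned site); provides lodging to guests → Annual Permit not required.
[R3] does not dispense prescription medication; is a home-based business → Pharmacy Authorization not required.
[R4] revenue $1,325,000 > $100,000; is a home-based business → Commercial Authorization required.
[R5] is a registered nonprofit → exempt from Commercial License.
[R6] is a registered nonprofit (not: is a sole proprietorship); provides lodging to guests; revenue $1,325,000 < $1,975,000 → Commercial Registration not required.
[R7] provides lodging to guests; revenue $1,325,000 ≤ $1,600,000 → Lodging Registration required.
[R8] provides lodging to guests; seating 60 ≤ 168; revenue $1,325,000 < $2,175,000 → Regulatory Permit required.
[R9] seating 60 ≤ 92; revenue $1,325,000 ≤ $1,650,000; is a home-based business → Municipal License required.
[R10] is a registered nonprofit (not: is a worker-owned cooperative); is a home-based business → Trade Permit not required.
[R11] provides lodging to guests; seating 60 ≤ 154 → Commercial License required.
[R12] provides lodging to guests; is a registered nonprofit → Lodging License required.

Commercial Authorization, Lodging License, Lodging Registration, Municipal License, Regulatory Permit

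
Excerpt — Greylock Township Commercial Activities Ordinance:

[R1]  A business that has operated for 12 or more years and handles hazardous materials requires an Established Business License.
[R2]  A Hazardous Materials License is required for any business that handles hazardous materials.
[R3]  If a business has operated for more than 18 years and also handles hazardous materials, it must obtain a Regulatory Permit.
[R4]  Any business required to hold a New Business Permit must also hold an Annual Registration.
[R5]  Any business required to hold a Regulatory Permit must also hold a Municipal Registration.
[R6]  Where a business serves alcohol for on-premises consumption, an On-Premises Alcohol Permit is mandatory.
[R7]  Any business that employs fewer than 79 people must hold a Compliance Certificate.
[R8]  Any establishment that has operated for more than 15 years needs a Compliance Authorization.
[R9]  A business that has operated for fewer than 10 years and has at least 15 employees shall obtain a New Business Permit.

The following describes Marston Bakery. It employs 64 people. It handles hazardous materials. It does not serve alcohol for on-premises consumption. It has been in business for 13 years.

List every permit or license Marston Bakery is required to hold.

[R1] years in business 13 ≥ 12; handles hazardous materials → Established Business License required.
[R2] handles hazardous materials → Hazardous Materials License required.
[R3] years in business 13 ≤ 18; handles hazardous materials → Regulatory Permit not required.
[R4] New Business Permit is not required → no effect.
[R5] Regulatory Permit is not required → no effect.
[R6] does not serve alcohol for on-premises consumption → On-Premises Alcohol Permit not required.
[R7] employees 64 < 79 → Compliance Certificate required.
[R8] years in business 13 ≤ 15 → Compliance Authorization not required.
[R9] years in business 13 ≥ 10; employees 64 ≥ 15 → New Business Permit not required.

Compliance Certificate, Established Business License, Hazardous Materials License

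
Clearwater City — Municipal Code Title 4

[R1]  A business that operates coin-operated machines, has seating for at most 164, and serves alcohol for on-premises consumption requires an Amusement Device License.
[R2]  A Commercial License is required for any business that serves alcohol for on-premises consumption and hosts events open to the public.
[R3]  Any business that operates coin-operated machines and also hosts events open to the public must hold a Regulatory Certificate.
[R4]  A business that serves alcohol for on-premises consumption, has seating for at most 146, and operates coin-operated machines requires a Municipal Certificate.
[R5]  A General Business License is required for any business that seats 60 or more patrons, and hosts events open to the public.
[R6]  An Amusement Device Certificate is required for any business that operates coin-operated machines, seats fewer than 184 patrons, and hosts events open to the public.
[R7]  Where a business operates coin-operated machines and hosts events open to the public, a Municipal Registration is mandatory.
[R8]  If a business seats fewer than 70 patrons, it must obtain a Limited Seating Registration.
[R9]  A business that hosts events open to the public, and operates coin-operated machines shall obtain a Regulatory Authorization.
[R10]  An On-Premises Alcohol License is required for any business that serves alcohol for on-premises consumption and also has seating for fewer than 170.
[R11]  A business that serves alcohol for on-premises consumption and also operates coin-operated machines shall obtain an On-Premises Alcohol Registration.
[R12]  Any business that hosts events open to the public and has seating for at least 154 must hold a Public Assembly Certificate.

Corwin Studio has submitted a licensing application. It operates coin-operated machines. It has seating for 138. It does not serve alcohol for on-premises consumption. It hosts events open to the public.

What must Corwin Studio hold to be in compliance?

Amusement Device Certificate, General Business License, Municipal Registration, Regulatory Authorization, Regulatory Certificate

[R1] operates coin-operated machines; seating 138 ≤ 164; does not serve alcohol for on-premises consumption → Amusement Device License not required.
[R2] does not serve alcohol for on-premises consumption; hosts events open to the public → Commercial License not required.
[R3] operates coin-operated machines; hosts events open to the public → Regulatory Certificate required.
[R4] does not serve alcohol for on-premises consumption; seating 138 ≤ 146; operates coin-operated machines → Municipal Certificate not required.
[R5] seating 138 ≥ 60; hosts events open to the public → General Business License required.
[R6] operates coin-operated machines; seating 138 < 184; hosts events open to the public → Amusement Device Certificate required.
[R7] operates coin-operated machines; hosts events open to the public → Municipal Registration required.
[R8] seating 138 ≥ 70 → Limited Seating Registration not required.
[R9] hosts events open to the public; operates coin-operated machines → Regulatory Authorization required.
[R10] does not serve alcohol for on-premises consumption; seating 138 < 170 → On-Premises Alcohol License not required.
[R11] does not serve alcohol for on-premises consumption; operates coin-operated machines → On-Premises Alcohol Registration not required.
[R12] hosts events open to the public; seating 138 < 154 → Public Assembly Certificate not required.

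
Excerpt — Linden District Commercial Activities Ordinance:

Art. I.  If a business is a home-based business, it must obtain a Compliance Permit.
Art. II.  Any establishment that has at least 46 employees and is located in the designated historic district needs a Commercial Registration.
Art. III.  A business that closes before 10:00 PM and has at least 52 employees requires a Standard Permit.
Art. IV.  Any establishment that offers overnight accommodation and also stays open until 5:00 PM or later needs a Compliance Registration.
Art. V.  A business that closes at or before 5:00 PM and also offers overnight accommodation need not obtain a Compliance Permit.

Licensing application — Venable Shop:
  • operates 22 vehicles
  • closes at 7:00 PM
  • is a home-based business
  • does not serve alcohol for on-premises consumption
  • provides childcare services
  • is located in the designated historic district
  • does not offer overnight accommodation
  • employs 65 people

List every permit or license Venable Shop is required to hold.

Commercial Registration, Compliance Permit, Standard Permit

Art. I. is a home-based business → Compliance Permit required.
Art. II. employees 65 ≥ 46; is located in the designated historic district → Commercial Registration required.
Art. III. closes 7:00 PM, at/before 10:00 PM; employees 65 ≥ 52 → Standard Permit required.
Art. IV. does not offer overnight accommodation; closes 7:00 PM, after 5:00 PM → Compliance Registration not required.
Art. V. closes 7:00 PM, after 5:00 PM; does not offer overnight accommodation → Compliance Permit exemption does not apply.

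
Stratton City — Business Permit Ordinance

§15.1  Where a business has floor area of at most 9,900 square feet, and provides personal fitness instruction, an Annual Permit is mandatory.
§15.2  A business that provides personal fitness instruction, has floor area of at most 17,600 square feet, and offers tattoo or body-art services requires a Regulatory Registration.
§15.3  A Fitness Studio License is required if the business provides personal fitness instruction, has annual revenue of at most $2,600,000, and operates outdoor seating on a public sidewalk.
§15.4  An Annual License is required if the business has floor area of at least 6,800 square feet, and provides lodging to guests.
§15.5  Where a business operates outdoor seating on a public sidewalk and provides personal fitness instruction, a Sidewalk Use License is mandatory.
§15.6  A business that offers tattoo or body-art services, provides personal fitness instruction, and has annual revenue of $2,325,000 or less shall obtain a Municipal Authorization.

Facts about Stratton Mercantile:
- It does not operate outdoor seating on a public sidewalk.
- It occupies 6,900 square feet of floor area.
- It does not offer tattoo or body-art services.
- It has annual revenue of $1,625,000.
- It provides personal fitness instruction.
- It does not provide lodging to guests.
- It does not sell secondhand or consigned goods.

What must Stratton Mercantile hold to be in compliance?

§15.1 floor area 6,900 square feet ≤ 9,900 square feet; provides personal fitness instruction → Annual Permit required.
§15.2 provides personal fitness instruction; floor area 6,900 square feet ≤ 17,600 square feet; does not offer tattoo or body-art services → Regulatory Registration not required.
§15.3 provides personal fitness instruction; revenue $1,625,000 ≤ $2,600,000; does not operate outdoor seating on a public sidewalk → Fitness Studio License not required.
§15.4 floor area 6,900 square feet ≥ 6,800 square feet; does not provide lodging to guests → Annual License not required.
§15.5 does not operate outdoor seating on a public sidewalk; provides personal fitness instruction → Sidewalk Use License not required.
§15.6 does not offer tattoo or body-art services; provides personal fitness instruction; revenue $1,625,000 ≤ $2,325,000 → Municipal Authorization not required.

Annual Permit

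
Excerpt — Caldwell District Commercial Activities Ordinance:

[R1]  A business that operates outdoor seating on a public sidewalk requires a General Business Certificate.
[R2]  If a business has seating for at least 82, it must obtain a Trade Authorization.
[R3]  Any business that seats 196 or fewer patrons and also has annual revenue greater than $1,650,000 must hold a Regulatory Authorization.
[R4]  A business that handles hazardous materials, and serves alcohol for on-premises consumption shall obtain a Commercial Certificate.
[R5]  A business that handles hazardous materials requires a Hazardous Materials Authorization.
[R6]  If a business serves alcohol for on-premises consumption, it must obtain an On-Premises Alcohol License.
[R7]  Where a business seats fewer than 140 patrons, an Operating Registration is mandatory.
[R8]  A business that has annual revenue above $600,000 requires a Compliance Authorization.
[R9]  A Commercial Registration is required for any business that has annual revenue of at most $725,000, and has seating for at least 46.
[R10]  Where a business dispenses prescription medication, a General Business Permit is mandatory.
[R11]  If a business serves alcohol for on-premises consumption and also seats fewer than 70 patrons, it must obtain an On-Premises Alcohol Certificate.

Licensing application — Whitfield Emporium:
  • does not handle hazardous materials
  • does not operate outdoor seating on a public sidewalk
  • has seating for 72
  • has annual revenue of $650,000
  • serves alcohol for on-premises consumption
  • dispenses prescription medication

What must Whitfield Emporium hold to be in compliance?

[R1] does not operate outdoor seating on a public sidewalk → General Business Certificate not required.
[R2] seating 72 < 82 → Trade Authorization not required.
[R3] seating 72 ≤ 196; revenue $650,000 ≤ $1,650,000 → Regulatory Authorization not required.
[R4] does not handle hazardous materials; serves alcohol for on-premises consumption → Commercial Certificate not required.
[R5] does not handle hazardous materials → Hazardous Materials Authorization not required.
[R6] serves alcohol for on-premises consumption → On-Premises Alcohol License required.
[R7] seating 72 < 140 → Operating Registration required.
[R8] revenue $650,000 > $600,000 → Compliance Authorization required.
[R9] revenue $650,000 ≤ $725,000; seating 72 ≥ 46 → Commercial Registration required.
[R10] dispenses prescription medication → General Business Permit required.
[R11] serves alcohol for on-premises consumption; seating 72 ≥ 70 → On-Premises Alcohol Certificate not required.

Commercial Registration, Compliance Authorization, General Business Permit, On-Premises Alcohol License, Operating Registration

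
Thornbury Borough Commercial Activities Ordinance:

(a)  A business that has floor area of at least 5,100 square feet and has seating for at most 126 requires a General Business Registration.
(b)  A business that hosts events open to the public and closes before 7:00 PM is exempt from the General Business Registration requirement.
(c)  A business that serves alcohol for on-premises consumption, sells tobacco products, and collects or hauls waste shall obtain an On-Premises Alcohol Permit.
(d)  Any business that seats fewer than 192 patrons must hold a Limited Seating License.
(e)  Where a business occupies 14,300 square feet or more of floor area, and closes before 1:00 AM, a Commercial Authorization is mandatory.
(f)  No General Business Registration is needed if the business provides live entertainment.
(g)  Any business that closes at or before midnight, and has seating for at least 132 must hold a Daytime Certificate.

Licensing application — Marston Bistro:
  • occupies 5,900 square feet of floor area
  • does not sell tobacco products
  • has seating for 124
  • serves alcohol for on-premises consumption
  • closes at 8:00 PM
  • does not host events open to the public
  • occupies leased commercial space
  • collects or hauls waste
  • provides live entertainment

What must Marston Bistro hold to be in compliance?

(a) floor area 5,900 square feet ≥ 5,100 square feet; seating 124 ≤ 126 → General Business Registration required.
(b) does not host events open to the public; closes 8:00 PM, after 7:00 PM → General Business Registration exemption does not apply.
(c) serves alcohol for on-premises consumption; does not sell tobacco products; collects or hauls waste → On-Premises Alcohol Permit not required.
(d) seating 124 < 192 → Limited Seating License required.
(e) floor area 5,900 square feet < 14,300 square feet; closes 8:00 PM, at/before 1:00 AM → Commercial Authorization not required.
(f) provides live entertainment → exempt from General Business Registration.
(g) closes 8:00 PM, at/before midnight; seating 124 < 132 → Daytime Certificate not required.

Limited Seating License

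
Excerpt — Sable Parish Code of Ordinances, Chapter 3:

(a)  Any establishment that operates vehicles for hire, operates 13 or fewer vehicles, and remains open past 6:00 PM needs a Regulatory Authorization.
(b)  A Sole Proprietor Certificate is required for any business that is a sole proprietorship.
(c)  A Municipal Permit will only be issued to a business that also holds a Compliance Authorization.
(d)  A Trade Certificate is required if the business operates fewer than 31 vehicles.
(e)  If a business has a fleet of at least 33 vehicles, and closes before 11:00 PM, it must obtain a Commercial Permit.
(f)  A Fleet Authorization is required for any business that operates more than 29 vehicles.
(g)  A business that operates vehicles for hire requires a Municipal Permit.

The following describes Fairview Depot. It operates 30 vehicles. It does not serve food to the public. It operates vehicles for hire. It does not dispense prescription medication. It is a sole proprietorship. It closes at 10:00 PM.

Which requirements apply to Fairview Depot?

(a) operates vehicles for hire; vehicles 30 > 13; closes 10:00 PM, after 6:00 PM → Regulatory Authorization not required.
(b) is a sole proprietorship → Sole Proprietor Certificate required.
(c) Municipal Permit is required → Compliance Authorization also required.
(d) vehicles 30 < 31 → Trade Certificate required.
(e) vehicles 30 < 33; closes 10:00 PM, at/before 11:00 PM → Commercial Permit not required.
(f) vehicles 30 > 29 → Fleet Authorization required.
(g) operates vehicles for hire → Municipal Permit required.

Compliance Authorization, Fleet Authorization, Municipal Permit, Sole Proprietor Certificate, Trade Certificate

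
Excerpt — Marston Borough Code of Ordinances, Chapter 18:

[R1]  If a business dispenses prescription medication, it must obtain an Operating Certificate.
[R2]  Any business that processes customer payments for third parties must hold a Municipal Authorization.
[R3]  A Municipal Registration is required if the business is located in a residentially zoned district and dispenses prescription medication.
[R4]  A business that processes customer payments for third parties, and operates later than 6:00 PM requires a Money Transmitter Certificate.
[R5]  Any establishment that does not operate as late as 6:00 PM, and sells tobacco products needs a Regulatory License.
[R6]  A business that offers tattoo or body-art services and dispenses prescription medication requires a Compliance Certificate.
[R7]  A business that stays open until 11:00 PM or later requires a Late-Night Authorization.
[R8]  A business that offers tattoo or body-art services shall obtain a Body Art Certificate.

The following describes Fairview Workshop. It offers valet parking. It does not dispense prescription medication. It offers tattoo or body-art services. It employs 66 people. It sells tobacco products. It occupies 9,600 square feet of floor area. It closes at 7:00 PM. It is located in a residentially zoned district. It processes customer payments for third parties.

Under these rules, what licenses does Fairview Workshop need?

[R1] does not dispense prescription medication → Operating Certificate not required.
[R2] processes customer payments for third parties → Municipal Authorization required.
[R3] is located in a residentially zoned district; does not dispense prescription medication → Municipal Registration not required.
[R4] processes customer payments for third parties; closes 7:00 PM, after 6:00 PM → Money Transmitter Certificate required.
[R5] closes 7:00 PM, after 6:00 PM; sells tobacco products → Regulatory License not required.
[R6] offers tattoo or body-art services; does not dispense prescription medication → Compliance Certificate not required.
[R7] closes 7:00 PM, at/before 11:00 PM → Late-Night Authorization not required.
[R8] offers tattoo or body-art services → Body Art Certificate required.

Body Art Certificate, Money Transmitter Certificate, Municipal Authorization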